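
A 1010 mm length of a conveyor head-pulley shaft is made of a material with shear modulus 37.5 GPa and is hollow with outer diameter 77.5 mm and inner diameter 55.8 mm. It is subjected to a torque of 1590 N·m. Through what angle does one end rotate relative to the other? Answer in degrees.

0.947°

J = π(d_o⁴ − d_i⁴)/32 = π(0.0775⁴ − 0.0558⁴)/32 = 2.590×10^-6 m⁴.
θ = T·L/(G·J) = 1590 × 1.01 / (37.5×10⁹ × 2.590×10^-6) = 0.01654 rad.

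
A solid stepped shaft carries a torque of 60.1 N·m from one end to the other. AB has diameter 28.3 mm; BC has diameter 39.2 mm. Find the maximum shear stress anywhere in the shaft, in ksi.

1.96 ksi

Under the same torque, τ_max = 16T/(πd³) is largest where d is smallest — segment AB (d = 28.3 mm).
τ_max = 16·60.10/(π·(0.0283)³) = 1.350×10^7 Pa.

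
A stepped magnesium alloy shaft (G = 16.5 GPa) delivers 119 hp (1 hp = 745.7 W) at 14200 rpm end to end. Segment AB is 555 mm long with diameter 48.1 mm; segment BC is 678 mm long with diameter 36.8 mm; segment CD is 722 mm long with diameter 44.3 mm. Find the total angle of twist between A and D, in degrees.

1.39°

ω = 2π·14200/60 = 1487 rad/s, so T = P/ω = 119×745.7 / 1487 = 59.68 N·m.
J_AB = π(0.0481)⁴/32 = 5.26×10^-7 m⁴; J_BC = π(0.0368)⁴/32 = 1.80×10^-7 m⁴; J_CD = π(0.0443)⁴/32 = 3.78×10^-7 m⁴.
θ = (T/G)·Σ L_i/J_i = (59.68/16.5×10⁹)·(0.555/5.26×10^-7 + 0.678/1.80×10^-7 + 0.722/3.78×10^-7) = 0.02434 rad.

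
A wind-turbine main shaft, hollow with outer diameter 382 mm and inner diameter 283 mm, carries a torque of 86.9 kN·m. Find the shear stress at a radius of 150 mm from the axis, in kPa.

8920 kPa

J = π(d_o⁴ − d_i⁴)/32 = π(0.382⁴ − 0.283⁴)/32 = 1.461×10^-3 m⁴.
Shear stress varies linearly with radius: τ = T·r/J = 86900 × 0.150 / 1.461×10^-3 = 8.923×10^6 Pa.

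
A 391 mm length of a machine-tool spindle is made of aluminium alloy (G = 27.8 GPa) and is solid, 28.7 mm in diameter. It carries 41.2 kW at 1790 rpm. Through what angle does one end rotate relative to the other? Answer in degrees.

2.66°

ω = 2π·1790/60 = 187.4 rad/s, so T = P/ω = 41.2×10³ / 187.4 = 219.8 N·m.
J = πd⁴/32 = π(0.0287)⁴/32 = 6.661×10^-8 m⁴.
θ = T·L/(G·J) = 219.8 × 0.391 / (27.8×10⁹ × 6.661×10^-8) = 0.04641 rad.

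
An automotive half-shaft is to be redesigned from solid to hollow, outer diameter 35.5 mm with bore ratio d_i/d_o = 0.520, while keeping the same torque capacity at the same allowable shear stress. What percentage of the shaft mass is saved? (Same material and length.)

Equal τ_max and T ⇒ the solid shaft needs d_s³ = d_o³(1−k⁴), so d_s = 35.5·(1−0.520⁴)^(1/3) = 34.61 mm.
Area ratio A_h/A_s = d_o²(1−k²)/d_s² = (1−k²)/(1−k⁴)^(2/3) = 0.7675.
Mass saving = 1 − 0.7675 = 23.3 %.

23.3 %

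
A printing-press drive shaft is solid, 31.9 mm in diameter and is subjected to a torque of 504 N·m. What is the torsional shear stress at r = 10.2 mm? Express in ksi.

7.33 ksi

J = πd⁴/32 = π(0.0319)⁴/32 = 1.017×10^-7 m⁴.
Shear stress varies linearly with radius: τ = T·r/J = 504.0 × 0.0102 / 1.017×10^-7 = 5.057×10^7 Pa.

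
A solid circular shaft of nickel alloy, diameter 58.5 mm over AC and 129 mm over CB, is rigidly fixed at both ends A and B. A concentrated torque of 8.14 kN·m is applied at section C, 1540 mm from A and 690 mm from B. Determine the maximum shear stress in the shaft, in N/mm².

Compatibility: T_A·a/J_AC = T_B·b/J_CB with T_A + T_B = T₀.
J_AC = 1.15×10^-6 m⁴, J_CB = 2.72×10^-5 m⁴, so T_A = T₀·(J_AC/a)/((J_AC/a)+(J_CB/b)) = 151.4 N·m, T_B = 7989 N·m.
τ in each portion: τ_AC = 3.85×10^6 Pa, τ_CB = 1.90×10^7 Pa; maximum is in CB.
τ_max = T_CB·r/J = 7989·0.0645/2.72×10^-5 = 1.895×10^7 Pa.

19.0 N/mm²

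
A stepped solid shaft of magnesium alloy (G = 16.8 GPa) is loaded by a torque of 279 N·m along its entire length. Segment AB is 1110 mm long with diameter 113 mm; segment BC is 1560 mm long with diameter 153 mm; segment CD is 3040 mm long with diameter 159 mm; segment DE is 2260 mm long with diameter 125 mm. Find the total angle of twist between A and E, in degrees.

J_AB = π(0.113)⁴/32 = 1.60×10^-5 m⁴; J_BC = π(0.153)⁴/32 = 5.38×10^-5 m⁴; J_CD = π(0.159)⁴/32 = 6.27×10^-5 m⁴; J_DE = π(0.125)⁴/32 = 2.40×10^-5 m⁴.
θ = (T/G)·Σ L_i/J_i = (279.0/16.8×10⁹)·(1.11/1.60×10^-5 + 1.56/5.38×10^-5 + 3.04/6.27×10^-5 + 2.26/2.40×10^-5) = 4.004×10^-3 rad.

0.229°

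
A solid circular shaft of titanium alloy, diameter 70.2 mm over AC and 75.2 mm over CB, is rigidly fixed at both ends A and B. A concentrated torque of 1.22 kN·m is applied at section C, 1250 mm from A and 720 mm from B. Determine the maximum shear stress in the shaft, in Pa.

Compatibility: T_A·a/J_AC = T_B·b/J_CB with T_A + T_B = T₀.
J_AC = 2.38×10^-6 m⁴, J_CB = 3.14×10^-6 m⁴, so T_A = T₀·(J_AC/a)/((J_AC/a)+(J_CB/b)) = 371.3 N·m, T_B = 848.7 N·m.
τ in each portion: τ_AC = 5.47×10^6 Pa, τ_CB = 1.02×10^7 Pa; maximum is in CB.
τ_max = T_CB·r/J = 848.7·0.0376/3.14×10^-6 = 1.016×10^7 Pa.

1.02e7 Pa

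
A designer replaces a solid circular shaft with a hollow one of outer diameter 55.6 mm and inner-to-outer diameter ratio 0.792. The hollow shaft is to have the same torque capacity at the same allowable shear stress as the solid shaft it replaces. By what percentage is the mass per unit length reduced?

Equal τ_max and T ⇒ the solid shaft needs d_s³ = d_o³(1−k⁴), so d_s = 55.6·(1−0.792⁴)^(1/3) = 47.06 mm.
Area ratio A_h/A_s = d_o²(1−k²)/d_s² = (1−k²)/(1−k⁴)^(2/3) = 0.5202.
Mass saving = 1 − 0.5202 = 48.0 %.

48.0 %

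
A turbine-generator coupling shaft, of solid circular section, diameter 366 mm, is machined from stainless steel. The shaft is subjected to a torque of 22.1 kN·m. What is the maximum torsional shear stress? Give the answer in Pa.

2.30e6 Pa

J = πd⁴/32 = π(0.366)⁴/32 = 1.762×10^-3 m⁴.
τ_max = T·r/J = 22100 × 0.183 / 1.762×10^-3 = 2.296×10^6 Pa.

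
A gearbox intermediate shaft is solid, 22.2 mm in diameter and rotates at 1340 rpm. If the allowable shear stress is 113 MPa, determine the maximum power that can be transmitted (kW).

34.1 kW

J = πd⁴/32 = π(0.0222)⁴/32 = 2.385×10^-8 m⁴.
T_max = τ_allow·J/r = 1.13×10^8 × 2.385×10^-8 / 0.0111 = 242.8 N·m.
ω = 2π·1340/60 = 140.3 rad/s, so P_max = T_max·ω = 3.406×10^4 W.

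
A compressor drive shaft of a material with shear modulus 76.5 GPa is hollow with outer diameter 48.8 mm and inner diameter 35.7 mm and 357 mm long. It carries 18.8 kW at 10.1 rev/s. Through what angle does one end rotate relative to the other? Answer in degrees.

0.199°

ω = 2π·10.1 = 63.46 rad/s, so T = P/ω = 18.8×10³ / 63.46 = 296.2 N·m.
J = π(d_o⁴ − d_i⁴)/32 = π(0.0488⁴ − 0.0357⁴)/32 = 3.973×10^-7 m⁴.
θ = T·L/(G·J) = 296.2 × 0.357 / (76.5×10⁹ × 3.973×10^-7) = 3.480×10^-3 rad.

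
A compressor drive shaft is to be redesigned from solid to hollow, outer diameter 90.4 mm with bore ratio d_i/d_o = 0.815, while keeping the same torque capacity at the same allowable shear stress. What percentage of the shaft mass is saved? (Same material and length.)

Equal τ_max and T ⇒ the solid shaft needs d_s³ = d_o³(1−k⁴), so d_s = 90.4·(1−0.815⁴)^(1/3) = 74.46 mm.
Area ratio A_h/A_s = d_o²(1−k²)/d_s² = (1−k²)/(1−k⁴)^(2/3) = 0.4949.
Mass saving = 1 − 0.4949 = 50.5 %.

50.5 %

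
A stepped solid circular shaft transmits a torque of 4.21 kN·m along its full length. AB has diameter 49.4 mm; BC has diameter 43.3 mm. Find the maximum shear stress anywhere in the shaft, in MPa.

Under the same torque, τ_max = 16T/(πd³) is largest where d is smallest — segment BC (d = 43.3 mm).
τ_max = 16·4210/(π·(0.0433)³) = 2.641×10^8 Pa.

264 MPa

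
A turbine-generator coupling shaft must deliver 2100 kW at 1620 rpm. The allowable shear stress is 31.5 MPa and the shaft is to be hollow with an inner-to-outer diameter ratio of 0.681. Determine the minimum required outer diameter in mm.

137 mm

ω = 2π·1620/60 = 169.6 rad/s, so T = P/ω = 2100×10³ / 169.6 = 12380 N·m.
For a hollow shaft with d_i/d_o = 0.681: τ_max = 16T/(π d_o³ (1−k⁴)), so d_o = [16T/(π τ_allow (1−k⁴))]^(1/3) = [16·12380/(π·3.15×10^7·0.7849)]^(1/3) = 0.1366 m.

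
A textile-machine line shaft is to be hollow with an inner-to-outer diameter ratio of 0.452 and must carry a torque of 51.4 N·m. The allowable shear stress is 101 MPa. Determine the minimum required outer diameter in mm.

For a hollow shaft with d_i/d_o = 0.452: τ_max = 16T/(π d_o³ (1−k⁴)), so d_o = [16T/(π τ_allow (1−k⁴))]^(1/3) = [16·51.40/(π·1.01×10^8·0.9583)]^(1/3) = 0.01393 m.

13.9 mm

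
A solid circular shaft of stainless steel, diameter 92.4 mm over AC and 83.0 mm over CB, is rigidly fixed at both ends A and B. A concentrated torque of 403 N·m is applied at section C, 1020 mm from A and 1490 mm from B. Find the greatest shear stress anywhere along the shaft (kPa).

1800 kPa

Compatibility: T_A·a/J_AC = T_B·b/J_CB with T_A + T_B = T₀.
J_AC = 7.16×10^-6 m⁴, J_CB = 4.66×10^-6 m⁴, so T_A = T₀·(J_AC/a)/((J_AC/a)+(J_CB/b)) = 278.8 N·m, T_B = 124.2 N·m.
τ in each portion: τ_AC = 1.80×10^6 Pa, τ_CB = 1.11×10^6 Pa; maximum is in AC.
τ_max = T_AC·r/J = 278.8·0.0462/7.16×10^-6 = 1.800×10^6 Pa.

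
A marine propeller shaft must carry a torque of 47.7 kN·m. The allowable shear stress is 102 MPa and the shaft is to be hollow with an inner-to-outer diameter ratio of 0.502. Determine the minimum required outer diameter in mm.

136 mm

For a hollow shaft with d_i/d_o = 0.502: τ_max = 16T/(π d_o³ (1−k⁴)), so d_o = [16T/(π τ_allow (1−k⁴))]^(1/3) = [16·47700/(π·1.02×10^8·0.9365)]^(1/3) = 0.1365 m.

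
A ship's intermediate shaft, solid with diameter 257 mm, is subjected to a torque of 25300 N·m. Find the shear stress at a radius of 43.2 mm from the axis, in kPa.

J = πd⁴/32 = π(0.257)⁴/32 = 4.283×10^-4 m⁴.
Shear stress varies linearly with radius: τ = T·r/J = 25300 × 0.0432 / 4.283×10^-4 = 2.552×10^6 Pa.

2550 kPa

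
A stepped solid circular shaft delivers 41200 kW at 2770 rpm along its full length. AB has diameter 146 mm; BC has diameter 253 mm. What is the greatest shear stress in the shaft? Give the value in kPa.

ω = 2π·2770/60 = 290.1 rad/s, so T = P/ω = 41200×10³ / 290.1 = 142000 N·m.
Under the same torque, τ_max = 16T/(πd³) is largest where d is smallest — segment AB (d = 146 mm).
τ_max = 16·142000/(π·(0.146)³) = 2.324×10^8 Pa.

232000 kPa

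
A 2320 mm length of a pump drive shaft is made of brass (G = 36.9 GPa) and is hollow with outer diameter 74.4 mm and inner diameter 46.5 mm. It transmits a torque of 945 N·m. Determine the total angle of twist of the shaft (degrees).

J = π(d_o⁴ − d_i⁴)/32 = π(0.0744⁴ − 0.0465⁴)/32 = 2.549×10^-6 m⁴.
θ = T·L/(G·J) = 945.0 × 2.32 / (36.9×10⁹ × 2.549×10^-6) = 0.02331 rad.

1.34°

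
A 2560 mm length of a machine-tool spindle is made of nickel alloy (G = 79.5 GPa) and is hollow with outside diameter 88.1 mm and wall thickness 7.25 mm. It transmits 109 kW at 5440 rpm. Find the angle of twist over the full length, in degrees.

0.116°

ω = 2π·5440/60 = 569.7 rad/s, so T = P/ω = 109×10³ / 569.7 = 191.3 N·m.
J = π(d_o⁴ − d_i⁴)/32 = π(0.0881⁴ − 0.0736⁴)/32 = 3.034×10^-6 m⁴.
θ = T·L/(G·J) = 191.3 × 2.56 / (79.5×10⁹ × 3.034×10^-6) = 2.031×10^-3 rad.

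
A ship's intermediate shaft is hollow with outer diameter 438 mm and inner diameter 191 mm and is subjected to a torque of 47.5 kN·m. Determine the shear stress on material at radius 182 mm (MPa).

J = π(d_o⁴ − d_i⁴)/32 = π(0.438⁴ − 0.191⁴)/32 = 3.483×10^-3 m⁴.
Shear stress varies linearly with radius: τ = T·r/J = 47500 × 0.182 / 3.483×10^-3 = 2.482×10^6 Pa.

2.48 MPa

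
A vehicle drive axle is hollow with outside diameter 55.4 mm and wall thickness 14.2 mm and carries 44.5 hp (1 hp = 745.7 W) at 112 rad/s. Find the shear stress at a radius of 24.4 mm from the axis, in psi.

1200 psi

ω = 112 rad/s, so T = P/ω = 44.5×745.7 / 112.0 = 296.3 N·m.
J = π(d_o⁴ − d_i⁴)/32 = π(0.0554⁴ − 0.0270⁴)/32 = 8.726×10^-7 m⁴.
Shear stress varies linearly with radius: τ = T·r/J = 296.3 × 0.0244 / 8.726×10^-7 = 8.285×10^6 Pa.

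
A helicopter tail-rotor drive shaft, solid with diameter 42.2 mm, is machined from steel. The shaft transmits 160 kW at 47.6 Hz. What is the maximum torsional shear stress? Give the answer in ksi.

ω = 2π·47.6 = 299.1 rad/s, so T = P/ω = 160×10³ / 299.1 = 535.0 N·m.
J = πd⁴/32 = π(0.0422)⁴/32 = 3.114×10^-7 m⁴.
τ_max = T·r/J = 535.0 × 0.0211 / 3.114×10^-7 = 3.625×10^7 Pa.

5.26 ksi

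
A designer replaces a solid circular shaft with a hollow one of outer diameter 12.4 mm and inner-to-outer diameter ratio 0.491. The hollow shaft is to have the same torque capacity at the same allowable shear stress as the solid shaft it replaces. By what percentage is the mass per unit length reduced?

Equal τ_max and T ⇒ the solid shaft needs d_s³ = d_o³(1−k⁴), so d_s = 12.4·(1−0.491⁴)^(1/3) = 12.15 mm.
Area ratio A_h/A_s = d_o²(1−k²)/d_s² = (1−k²)/(1−k⁴)^(2/3) = 0.7898.
Mass saving = 1 − 0.7898 = 21.0 %.

21.0 %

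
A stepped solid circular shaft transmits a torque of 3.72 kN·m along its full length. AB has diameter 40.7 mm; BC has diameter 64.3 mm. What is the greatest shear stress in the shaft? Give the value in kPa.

281000 kPa

Under the same torque, τ_max = 16T/(πd³) is largest where d is smallest — segment AB (d = 40.7 mm).
τ_max = 16·3720/(π·(0.0407)³) = 2.810×10^8 Pa.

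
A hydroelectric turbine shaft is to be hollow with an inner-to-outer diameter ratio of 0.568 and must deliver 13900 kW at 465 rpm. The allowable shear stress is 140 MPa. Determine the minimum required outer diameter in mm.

226 mm

ω = 2π·465/60 = 48.69 rad/s, so T = P/ω = 13900×10³ / 48.69 = 285500 N·m.
For a hollow shaft with d_i/d_o = 0.568: τ_max = 16T/(π d_o³ (1−k⁴)), so d_o = [16T/(π τ_allow (1−k⁴))]^(1/3) = [16·285500/(π·1.40×10^8·0.8959)]^(1/3) = 0.2263 m.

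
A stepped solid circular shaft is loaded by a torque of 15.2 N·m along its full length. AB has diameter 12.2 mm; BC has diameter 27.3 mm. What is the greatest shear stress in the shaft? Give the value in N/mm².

Under the same torque, τ_max = 16T/(πd³) is largest where d is smallest — segment AB (d = 12.2 mm).
τ_max = 16·15.20/(π·(0.0122)³) = 4.263×10^7 Pa.

42.6 N/mm²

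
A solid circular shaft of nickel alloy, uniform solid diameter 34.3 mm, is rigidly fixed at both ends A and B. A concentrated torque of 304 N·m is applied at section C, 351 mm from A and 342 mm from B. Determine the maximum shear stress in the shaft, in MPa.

19.4 MPa

With uniform GJ and both ends fixed, compatibility θ_AC = θ_CB gives T_A·a = T_B·b, together with T_A + T_B = T₀.
T_A = T₀·b/(a+b) = 304.0·342/693.0 = 150.0 N·m; T_B = 154.0 N·m.
τ in each portion: τ_AC = 1.89×10^7 Pa, τ_CB = 1.94×10^7 Pa; maximum is in CB.
τ_max = T_CB·r/J = 154.0·0.0171/1.36×10^-7 = 1.943×10^7 Pa.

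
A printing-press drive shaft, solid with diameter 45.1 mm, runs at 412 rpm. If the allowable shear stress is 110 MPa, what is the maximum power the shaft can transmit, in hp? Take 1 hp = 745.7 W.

115 hp

J = πd⁴/32 = π(0.0451)⁴/32 = 4.062×10^-7 m⁴.
T_max = τ_allow·J/r = 1.10×10^8 × 4.062×10^-7 / 0.0226 = 1981 N·m.
ω = 2π·412/60 = 43.14 rad/s, so P_max = T_max·ω = 8.548×10^4 W.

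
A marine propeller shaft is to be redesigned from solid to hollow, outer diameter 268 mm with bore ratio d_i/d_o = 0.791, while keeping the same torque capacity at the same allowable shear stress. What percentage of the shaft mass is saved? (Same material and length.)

47.9 %

Equal τ_max and T ⇒ the solid shaft needs d_s³ = d_o³(1−k⁴), so d_s = 268·(1−0.791⁴)^(1/3) = 227.1 mm.
Area ratio A_h/A_s = d_o²(1−k²)/d_s² = (1−k²)/(1−k⁴)^(2/3) = 0.5213.
Mass saving = 1 − 0.5213 = 47.9 %.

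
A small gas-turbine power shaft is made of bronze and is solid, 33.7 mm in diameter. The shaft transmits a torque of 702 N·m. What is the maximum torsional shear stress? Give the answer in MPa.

J = πd⁴/32 = π(0.0337)⁴/32 = 1.266×10^-7 m⁴.
τ_max = T·r/J = 702.0 × 0.0169 / 1.266×10^-7 = 9.342×10^7 Pa.

93.4 MPa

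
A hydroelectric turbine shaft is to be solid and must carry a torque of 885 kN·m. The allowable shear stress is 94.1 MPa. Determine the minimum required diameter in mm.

363 mm

For a solid shaft τ_max = 16T/(πd³), so d = (16T/(π τ_allow))^(1/3) = (16·885000/(π·9.41×10^7))^(1/3) = 0.3632 m.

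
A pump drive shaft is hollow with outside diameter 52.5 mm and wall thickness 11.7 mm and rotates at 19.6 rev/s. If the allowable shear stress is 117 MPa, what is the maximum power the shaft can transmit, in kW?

371 kW

J = π(d_o⁴ − d_i⁴)/32 = π(0.0525⁴ − 0.0291⁴)/32 = 6.754×10^-7 m⁴.
T_max = τ_allow·J/r = 1.17×10^8 × 6.754×10^-7 / 0.0262 = 3010 N·m.
ω = 2π·19.6 = 123.2 rad/s, so P_max = T_max·ω = 3.707×10^5 W.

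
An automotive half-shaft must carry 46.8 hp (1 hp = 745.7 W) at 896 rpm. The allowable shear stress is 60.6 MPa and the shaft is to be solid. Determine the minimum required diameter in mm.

ω = 2π·896/60 = 93.83 rad/s, so T = P/ω = 46.8×745.7 / 93.83 = 371.9 N·m.
For a solid shaft τ_max = 16T/(πd³), so d = (16T/(π τ_allow))^(1/3) = (16·371.9/(π·6.06×10^7))^(1/3) = 0.03150 m.

31.5 mm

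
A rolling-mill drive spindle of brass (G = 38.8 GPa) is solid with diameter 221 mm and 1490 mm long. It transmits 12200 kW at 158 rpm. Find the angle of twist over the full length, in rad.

ω = 2π·158/60 = 16.55 rad/s, so T = P/ω = 12200×10³ / 16.55 = 737400 N·m.
J = πd⁴/32 = π(0.221)⁴/32 = 2.342×10^-4 m⁴.
θ = T·L/(G·J) = 737400 × 1.49 / (38.8×10⁹ × 2.342×10^-4) = 0.1209 rad.

0.121 rad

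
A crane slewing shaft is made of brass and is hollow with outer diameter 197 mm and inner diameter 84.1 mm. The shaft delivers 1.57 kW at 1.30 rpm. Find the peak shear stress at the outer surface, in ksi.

ω = 2π·1.30/60 = 0.1361 rad/s, so T = P/ω = 1.57×10³ / 0.1361 = 11530 N·m.
J = π(d_o⁴ − d_i⁴)/32 = π(0.197⁴ − 0.0841⁴)/32 = 1.430×10^-4 m⁴.
τ_max = T·r/J = 11530 × 0.0985 / 1.430×10^-4 = 7.946×10^6 Pa.

1.15 ksi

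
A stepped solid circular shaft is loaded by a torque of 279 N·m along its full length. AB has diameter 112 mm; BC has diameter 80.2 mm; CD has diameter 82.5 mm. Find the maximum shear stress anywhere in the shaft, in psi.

Under the same torque, τ_max = 16T/(πd³) is largest where d is smallest — segment BC (d = 80.2 mm).
τ_max = 16·279.0/(π·(0.0802)³) = 2.755×10^6 Pa.

400 psi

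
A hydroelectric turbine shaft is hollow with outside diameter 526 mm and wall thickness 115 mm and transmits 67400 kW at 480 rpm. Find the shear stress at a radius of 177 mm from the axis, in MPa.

ω = 2π·480/60 = 50.27 rad/s, so T = P/ω = 67400×10³ / 50.27 = 1.341e6 N·m.
J = π(d_o⁴ − d_i⁴)/32 = π(0.526⁴ − 0.296⁴)/32 = 6.762×10^-3 m⁴.
Shear stress varies linearly with radius: τ = T·r/J = 1.341e6 × 0.177 / 6.762×10^-3 = 3.510×10^7 Pa.

35.1 MPa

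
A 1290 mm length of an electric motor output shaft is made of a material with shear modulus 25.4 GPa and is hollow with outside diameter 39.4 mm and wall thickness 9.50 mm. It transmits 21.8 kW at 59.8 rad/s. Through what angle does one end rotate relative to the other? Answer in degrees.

4.83°

ω = 59.8 rad/s, so T = P/ω = 21.8×10³ / 59.80 = 364.5 N·m.
J = π(d_o⁴ − d_i⁴)/32 = π(0.0394⁴ − 0.0204⁴)/32 = 2.196×10^-7 m⁴.
θ = T·L/(G·J) = 364.5 × 1.29 / (25.4×10⁹ × 2.196×10^-7) = 0.08432 rad.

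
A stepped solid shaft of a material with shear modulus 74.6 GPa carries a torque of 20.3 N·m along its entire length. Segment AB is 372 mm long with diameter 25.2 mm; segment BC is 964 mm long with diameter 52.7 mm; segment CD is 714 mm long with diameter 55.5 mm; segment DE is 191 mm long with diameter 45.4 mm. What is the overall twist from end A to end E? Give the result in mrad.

3.24 mrad

J_AB = π(0.0252)⁴/32 = 3.96×10^-8 m⁴; J_BC = π(0.0527)⁴/32 = 7.57×10^-7 m⁴; J_CD = π(0.0555)⁴/32 = 9.31×10^-7 m⁴; J_DE = π(0.0454)⁴/32 = 4.17×10^-7 m⁴.
θ = (T/G)·Σ L_i/J_i = (20.30/74.6×10⁹)·(0.372/3.96×10^-8 + 0.964/7.57×10^-7 + 0.714/9.31×10^-7 + 0.191/4.17×10^-7) = 3.236×10^-3 rad.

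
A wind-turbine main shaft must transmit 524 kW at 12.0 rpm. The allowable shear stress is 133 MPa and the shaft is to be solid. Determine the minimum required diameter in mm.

ω = 2π·12.0/60 = 1.257 rad/s, so T = P/ω = 524×10³ / 1.257 = 417000 N·m.
For a solid shaft τ_max = 16T/(πd³), so d = (16T/(π τ_allow))^(1/3) = (16·417000/(π·1.33×10^8))^(1/3) = 0.2518 m.

252 mm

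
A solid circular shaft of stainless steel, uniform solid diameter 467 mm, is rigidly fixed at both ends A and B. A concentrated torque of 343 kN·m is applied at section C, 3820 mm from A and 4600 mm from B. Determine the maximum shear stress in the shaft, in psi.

1360 psi

With uniform GJ and both ends fixed, compatibility θ_AC = θ_CB gives T_A·a = T_B·b, together with T_A + T_B = T₀.
T_A = T₀·b/(a+b) = 343000·4600/8420 = 187400 N·m; T_B = 155600 N·m.
τ in each portion: τ_AC = 9.37×10^6 Pa, τ_CB = 7.78×10^6 Pa; maximum is in AC.
τ_max = T_AC·r/J = 187400·0.234/4.67×10^-3 = 9.370×10^6 Pa.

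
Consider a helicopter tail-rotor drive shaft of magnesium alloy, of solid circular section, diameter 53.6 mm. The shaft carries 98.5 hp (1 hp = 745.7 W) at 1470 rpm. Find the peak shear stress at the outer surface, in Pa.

ω = 2π·1470/60 = 153.9 rad/s, so T = P/ω = 98.5×745.7 / 153.9 = 477.1 N·m.
J = πd⁴/32 = π(0.0536)⁴/32 = 8.103×10^-7 m⁴.
τ_max = T·r/J = 477.1 × 0.0268 / 8.103×10^-7 = 1.578×10^7 Pa.

1.58e7 Pa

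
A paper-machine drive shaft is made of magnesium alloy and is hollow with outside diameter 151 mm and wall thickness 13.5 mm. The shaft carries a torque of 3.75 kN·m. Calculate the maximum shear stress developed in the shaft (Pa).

J = π(d_o⁴ − d_i⁴)/32 = π(0.151⁴ − 0.124⁴)/32 = 2.783×10^-5 m⁴.
τ_max = T·r/J = 3750 × 0.0755 / 2.783×10^-5 = 1.017×10^7 Pa.

1.02e7 Pa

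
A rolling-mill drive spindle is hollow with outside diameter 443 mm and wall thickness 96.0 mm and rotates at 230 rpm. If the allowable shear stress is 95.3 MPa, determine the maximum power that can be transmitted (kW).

J = π(d_o⁴ − d_i⁴)/32 = π(0.443⁴ − 0.251⁴)/32 = 3.391×10^-3 m⁴.
T_max = τ_allow·J/r = 9.53×10^7 × 3.391×10^-3 / 0.222 = 1.459e6 N·m.
ω = 2π·230/60 = 24.09 rad/s, so P_max = T_max·ω = 3.514×10^7 W.

35100 kW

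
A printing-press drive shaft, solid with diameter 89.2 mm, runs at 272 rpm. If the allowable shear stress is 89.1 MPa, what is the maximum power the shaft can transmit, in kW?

J = πd⁴/32 = π(0.0892)⁴/32 = 6.215×10^-6 m⁴.
T_max = τ_allow·J/r = 8.91×10^7 × 6.215×10^-6 / 0.0446 = 12420 N·m.
ω = 2π·272/60 = 28.48 rad/s, so P_max = T_max·ω = 3.537×10^5 W.

354 kW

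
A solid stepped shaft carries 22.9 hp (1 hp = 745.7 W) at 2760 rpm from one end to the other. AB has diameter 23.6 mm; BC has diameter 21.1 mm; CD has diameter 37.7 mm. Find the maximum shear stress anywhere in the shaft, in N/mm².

32.0 N/mm²

ω = 2π·2760/60 = 289.0 rad/s, so T = P/ω = 22.9×745.7 / 289.0 = 59.08 N·m.
Under the same torque, τ_max = 16T/(πd³) is largest where d is smallest — segment BC (d = 21.1 mm).
τ_max = 16·59.08/(π·(0.0211)³) = 3.203×10^7 Pa.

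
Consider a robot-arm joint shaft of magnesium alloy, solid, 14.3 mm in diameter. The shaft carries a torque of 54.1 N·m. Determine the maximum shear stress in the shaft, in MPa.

J = πd⁴/32 = π(0.0143)⁴/32 = 4.105×10^-9 m⁴.
τ_max = T·r/J = 54.10 × 0.00715 / 4.105×10^-9 = 9.422×10^7 Pa.

94.2 MPa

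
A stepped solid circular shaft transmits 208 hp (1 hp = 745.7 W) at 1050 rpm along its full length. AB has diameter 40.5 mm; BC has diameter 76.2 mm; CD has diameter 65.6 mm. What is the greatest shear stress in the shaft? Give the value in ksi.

15.7 ksi

ω = 2π·1050/60 = 110.0 rad/s, so T = P/ω = 208×745.7 / 110.0 = 1411 N·m.
Under the same torque, τ_max = 16T/(πd³) is largest where d is smallest — segment AB (d = 40.5 mm).
τ_max = 16·1411/(π·(0.0405)³) = 1.081×10^8 Pa.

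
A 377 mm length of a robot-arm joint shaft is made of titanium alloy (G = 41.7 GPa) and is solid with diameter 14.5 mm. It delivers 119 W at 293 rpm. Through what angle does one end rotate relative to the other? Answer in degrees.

ω = 2π·293/60 = 30.68 rad/s, so T = P/ω = 119 / 30.68 = 3.878 N·m.
J = πd⁴/32 = π(0.0145)⁴/32 = 4.340×10^-9 m⁴.
θ = T·L/(G·J) = 3.878 × 0.377 / (41.7×10⁹ × 4.340×10^-9) = 8.079×10^-3 rad.

0.463°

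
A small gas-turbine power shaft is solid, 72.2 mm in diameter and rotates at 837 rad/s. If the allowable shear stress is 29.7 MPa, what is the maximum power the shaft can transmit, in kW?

1840 kW

J = πd⁴/32 = π(0.0722)⁴/32 = 2.668×10^-6 m⁴.
T_max = τ_allow·J/r = 2.97×10^7 × 2.668×10^-6 / 0.0361 = 2195 N·m.
ω = 837 rad/s, so P_max = T_max·ω = 1.837×10^6 W.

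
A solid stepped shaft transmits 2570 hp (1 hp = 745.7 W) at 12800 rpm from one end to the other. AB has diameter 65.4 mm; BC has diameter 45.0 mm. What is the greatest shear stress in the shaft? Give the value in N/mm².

79.9 N/mm²

ω = 2π·12800/60 = 1340 rad/s, so T = P/ω = 2570×745.7 / 1340 = 1430 N·m.
Under the same torque, τ_max = 16T/(πd³) is largest where d is smallest — segment BC (d = 45.0 mm).
τ_max = 16·1430/(π·(0.0450)³) = 7.991×10^7 Pa.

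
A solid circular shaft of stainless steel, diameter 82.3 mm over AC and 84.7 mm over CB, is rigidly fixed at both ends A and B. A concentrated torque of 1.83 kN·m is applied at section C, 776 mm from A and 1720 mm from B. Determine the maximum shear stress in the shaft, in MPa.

11.1 MPa

Compatibility: T_A·a/J_AC = T_B·b/J_CB with T_A + T_B = T₀.
J_AC = 4.50×10^-6 m⁴, J_CB = 5.05×10^-6 m⁴, so T_A = T₀·(J_AC/a)/((J_AC/a)+(J_CB/b)) = 1215 N·m, T_B = 615.0 N·m.
τ in each portion: τ_AC = 1.11×10^7 Pa, τ_CB = 5.15×10^6 Pa; maximum is in AC.
τ_max = T_AC·r/J = 1215·0.0411/4.50×10^-6 = 1.110×10^7 Pa.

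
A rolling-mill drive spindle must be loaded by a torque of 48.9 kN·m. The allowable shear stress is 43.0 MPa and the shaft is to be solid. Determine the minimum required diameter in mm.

For a solid shaft τ_max = 16T/(πd³), so d = (16T/(π τ_allow))^(1/3) = (16·48900/(π·4.30×10^7))^(1/3) = 0.1796 m.

180 mm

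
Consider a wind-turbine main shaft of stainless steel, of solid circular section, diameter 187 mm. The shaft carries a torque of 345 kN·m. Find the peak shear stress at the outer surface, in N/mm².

J = πd⁴/32 = π(0.187)⁴/32 = 1.201×10^-4 m⁴.
τ_max = T·r/J = 345000 × 0.0935 / 1.201×10^-4 = 2.687×10^8 Pa.

269 N/mm²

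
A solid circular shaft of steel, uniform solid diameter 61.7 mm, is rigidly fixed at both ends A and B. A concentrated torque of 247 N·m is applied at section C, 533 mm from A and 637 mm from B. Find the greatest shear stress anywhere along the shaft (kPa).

2920 kPa

With uniform GJ and both ends fixed, compatibility θ_AC = θ_CB gives T_A·a = T_B·b, together with T_A + T_B = T₀.
T_A = T₀·b/(a+b) = 247.0·637/1170 = 134.5 N·m; T_B = 112.5 N·m.
τ in each portion: τ_AC = 2.92×10^6 Pa, τ_CB = 2.44×10^6 Pa; maximum is in AC.
τ_max = T_AC·r/J = 134.5·0.0309/1.42×10^-6 = 2.916×10^6 Pa.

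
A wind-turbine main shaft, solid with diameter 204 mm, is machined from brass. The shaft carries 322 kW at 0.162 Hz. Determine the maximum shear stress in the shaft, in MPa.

190 MPa

ω = 2π·0.162 = 1.018 rad/s, so T = P/ω = 322×10³ / 1.018 = 316300 N·m.
J = πd⁴/32 = π(0.204)⁴/32 = 1.700×10^-4 m⁴.
τ_max = T·r/J = 316300 × 0.102 / 1.700×10^-4 = 1.898×10^8 Pa.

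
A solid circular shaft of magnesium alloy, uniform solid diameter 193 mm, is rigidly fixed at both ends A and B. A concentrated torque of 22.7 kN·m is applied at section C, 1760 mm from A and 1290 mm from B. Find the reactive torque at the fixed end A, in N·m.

9600 N·m

With uniform GJ and both ends fixed, compatibility θ_AC = θ_CB gives T_A·a = T_B·b, together with T_A + T_B = T₀.
T_A = T₀·b/(a+b) = 22700·1290/3050 = 9601 N·m; T_B = 13100 N·m.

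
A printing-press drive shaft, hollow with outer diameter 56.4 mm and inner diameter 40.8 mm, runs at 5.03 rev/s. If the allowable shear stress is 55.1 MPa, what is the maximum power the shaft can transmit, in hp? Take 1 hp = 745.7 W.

J = π(d_o⁴ − d_i⁴)/32 = π(0.0564⁴ − 0.0408⁴)/32 = 7.213×10^-7 m⁴.
T_max = τ_allow·J/r = 5.51×10^7 × 7.213×10^-7 / 0.0282 = 1409 N·m.
ω = 2π·5.03 = 31.60 rad/s, so P_max = T_max·ω = 4.454×10^4 W.

59.7 hp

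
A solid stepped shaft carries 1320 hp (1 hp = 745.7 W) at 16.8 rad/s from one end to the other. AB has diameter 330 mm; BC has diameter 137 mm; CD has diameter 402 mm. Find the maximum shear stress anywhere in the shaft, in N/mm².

ω = 16.8 rad/s, so T = P/ω = 1320×745.7 / 16.80 = 58590 N·m.
Under the same torque, τ_max = 16T/(πd³) is largest where d is smallest — segment BC (d = 137 mm).
τ_max = 16·58590/(π·(0.137)³) = 1.160×10^8 Pa.

116 N/mm²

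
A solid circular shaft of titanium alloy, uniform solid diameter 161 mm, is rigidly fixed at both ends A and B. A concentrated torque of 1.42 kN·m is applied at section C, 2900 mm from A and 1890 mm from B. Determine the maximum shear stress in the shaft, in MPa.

1.05 MPa

With uniform GJ and both ends fixed, compatibility θ_AC = θ_CB gives T_A·a = T_B·b, together with T_A + T_B = T₀.
T_A = T₀·b/(a+b) = 1420·1890/4790 = 560.3 N·m; T_B = 859.7 N·m.
τ in each portion: τ_AC = 6.84×10^5 Pa, τ_CB = 1.05×10^6 Pa; maximum is in CB.
τ_max = T_CB·r/J = 859.7·0.0805/6.60×10^-5 = 1.049×10^6 Pa.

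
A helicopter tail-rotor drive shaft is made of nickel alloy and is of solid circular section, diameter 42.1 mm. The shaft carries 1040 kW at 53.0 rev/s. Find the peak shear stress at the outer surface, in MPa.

213 MPa

ω = 2π·53.0 = 333.0 rad/s, so T = P/ω = 1040×10³ / 333.0 = 3123 N·m.
J = πd⁴/32 = π(0.0421)⁴/32 = 3.084×10^-7 m⁴.
τ_max = T·r/J = 3123 × 0.0210 / 3.084×10^-7 = 2.132×10^8 Pa.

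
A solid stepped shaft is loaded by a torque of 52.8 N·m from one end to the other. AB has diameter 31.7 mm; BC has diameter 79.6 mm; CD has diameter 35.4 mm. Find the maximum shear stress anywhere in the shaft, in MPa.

Under the same torque, τ_max = 16T/(πd³) is largest where d is smallest — segment AB (d = 31.7 mm).
τ_max = 16·52.80/(π·(0.0317)³) = 8.442×10^6 Pa.

8.44 MPa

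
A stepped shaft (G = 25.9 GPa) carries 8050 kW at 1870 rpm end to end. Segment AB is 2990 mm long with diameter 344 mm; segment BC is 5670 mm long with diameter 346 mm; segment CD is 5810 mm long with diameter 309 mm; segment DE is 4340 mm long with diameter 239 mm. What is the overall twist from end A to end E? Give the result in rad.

0.0417 rad

ω = 2π·1870/60 = 195.8 rad/s, so T = P/ω = 8050×10³ / 195.8 = 41110 N·m.
J_AB = π(0.344)⁴/32 = 1.37×10^-3 m⁴; J_BC = π(0.346)⁴/32 = 1.41×10^-3 m⁴; J_CD = π(0.309)⁴/32 = 8.95×10^-4 m⁴; J_DE = π(0.239)⁴/32 = 3.20×10^-4 m⁴.
θ = (T/G)·Σ L_i/J_i = (41110/25.9×10⁹)·(2.99/1.37×10^-3 + 5.67/1.41×10^-3 + 5.81/8.95×10^-4 + 4.34/3.20×10^-4) = 0.04166 rad.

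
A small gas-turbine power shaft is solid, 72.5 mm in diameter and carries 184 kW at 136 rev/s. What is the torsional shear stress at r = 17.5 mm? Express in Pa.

1.39e6 Pa

ω = 2π·136 = 854.5 rad/s, so T = P/ω = 184×10³ / 854.5 = 215.3 N·m.
J = πd⁴/32 = π(0.0725)⁴/32 = 2.712×10^-6 m⁴.
Shear stress varies linearly with radius: τ = T·r/J = 215.3 × 0.0175 / 2.712×10^-6 = 1.389×10^6 Pa.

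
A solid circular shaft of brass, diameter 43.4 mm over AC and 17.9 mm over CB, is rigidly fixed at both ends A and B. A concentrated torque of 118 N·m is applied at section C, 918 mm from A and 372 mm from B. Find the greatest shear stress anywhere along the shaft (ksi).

Compatibility: T_A·a/J_AC = T_B·b/J_CB with T_A + T_B = T₀.
J_AC = 3.48×10^-7 m⁴, J_CB = 1.01×10^-8 m⁴, so T_A = T₀·(J_AC/a)/((J_AC/a)+(J_CB/b)) = 110.1 N·m, T_B = 7.865 N·m.
τ in each portion: τ_AC = 6.86×10^6 Pa, τ_CB = 6.98×10^6 Pa; maximum is in CB.
τ_max = T_CB·r/J = 7.865·0.00895/1.01×10^-8 = 6.984×10^6 Pa.

1.01 ksi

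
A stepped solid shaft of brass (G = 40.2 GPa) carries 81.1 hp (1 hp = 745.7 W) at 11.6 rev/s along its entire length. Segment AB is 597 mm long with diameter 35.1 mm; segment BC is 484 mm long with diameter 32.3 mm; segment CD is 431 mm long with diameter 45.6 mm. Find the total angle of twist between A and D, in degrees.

11.3°

ω = 2π·11.6 = 72.88 rad/s, so T = P/ω = 81.1×745.7 / 72.88 = 829.7 N·m.
J_AB = π(0.0351)⁴/32 = 1.49×10^-7 m⁴; J_BC = π(0.0323)⁴/32 = 1.07×10^-7 m⁴; J_CD = π(0.0456)⁴/32 = 4.24×10^-7 m⁴.
θ = (T/G)·Σ L_i/J_i = (829.7/40.2×10⁹)·(0.597/1.49×10^-7 + 0.484/1.07×10^-7 + 0.431/4.24×10^-7) = 0.1971 rad.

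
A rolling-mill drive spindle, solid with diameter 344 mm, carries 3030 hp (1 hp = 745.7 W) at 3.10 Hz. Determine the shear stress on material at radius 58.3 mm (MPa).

4.92 MPa

ω = 2π·3.10 = 19.48 rad/s, so T = P/ω = 3030×745.7 / 19.48 = 116000 N·m.
J = πd⁴/32 = π(0.344)⁴/32 = 1.375×10^-3 m⁴.
Shear stress varies linearly with radius: τ = T·r/J = 116000 × 0.0583 / 1.375×10^-3 = 4.919×10^6 Pa.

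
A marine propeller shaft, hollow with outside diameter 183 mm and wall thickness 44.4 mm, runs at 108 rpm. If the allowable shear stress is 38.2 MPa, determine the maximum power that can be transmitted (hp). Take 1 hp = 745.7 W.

648 hp

J = π(d_o⁴ − d_i⁴)/32 = π(0.183⁴ − 0.0942⁴)/32 = 1.024×10^-4 m⁴.
T_max = τ_allow·J/r = 3.82×10^7 × 1.024×10^-4 / 0.0915 = 42740 N·m.
ω = 2π·108/60 = 11.31 rad/s, so P_max = T_max·ω = 4.834×10^5 W.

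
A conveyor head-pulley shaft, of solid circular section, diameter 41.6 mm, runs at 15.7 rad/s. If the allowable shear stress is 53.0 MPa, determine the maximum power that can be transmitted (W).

11800 W

J = πd⁴/32 = π(0.0416)⁴/32 = 2.940×10^-7 m⁴.
T_max = τ_allow·J/r = 5.30×10^7 × 2.940×10^-7 / 0.0208 = 749.2 N·m.
ω = 15.7 rad/s, so P_max = T_max·ω = 1.176×10^4 W.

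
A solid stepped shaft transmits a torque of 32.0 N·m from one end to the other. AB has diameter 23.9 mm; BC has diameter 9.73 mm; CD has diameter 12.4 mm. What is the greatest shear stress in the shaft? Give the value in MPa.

Under the same torque, τ_max = 16T/(πd³) is largest where d is smallest — segment BC (d = 9.73 mm).
τ_max = 16·32.00/(π·(0.00973)³) = 1.769×10^8 Pa.

177 MPa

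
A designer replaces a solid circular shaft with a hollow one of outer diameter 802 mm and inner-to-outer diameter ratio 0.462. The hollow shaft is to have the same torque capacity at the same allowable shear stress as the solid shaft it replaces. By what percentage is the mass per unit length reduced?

Equal τ_max and T ⇒ the solid shaft needs d_s³ = d_o³(1−k⁴), so d_s = 802·(1−0.462⁴)^(1/3) = 789.6 mm.
Area ratio A_h/A_s = d_o²(1−k²)/d_s² = (1−k²)/(1−k⁴)^(2/3) = 0.8114.
Mass saving = 1 − 0.8114 = 18.9 %.

18.9 %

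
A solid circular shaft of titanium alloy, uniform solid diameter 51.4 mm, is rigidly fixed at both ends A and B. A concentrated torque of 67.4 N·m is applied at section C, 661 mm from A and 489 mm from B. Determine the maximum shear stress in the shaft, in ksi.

0.211 ksi

With uniform GJ and both ends fixed, compatibility θ_AC = θ_CB gives T_A·a = T_B·b, together with T_A + T_B = T₀.
T_A = T₀·b/(a+b) = 67.40·489/1150 = 28.66 N·m; T_B = 38.74 N·m.
τ in each portion: τ_AC = 1.07×10^6 Pa, τ_CB = 1.45×10^6 Pa; maximum is in CB.
τ_max = T_CB·r/J = 38.74·0.0257/6.85×10^-7 = 1.453×10^6 Pa.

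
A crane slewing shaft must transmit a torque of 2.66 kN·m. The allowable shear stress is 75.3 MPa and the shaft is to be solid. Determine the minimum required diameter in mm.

For a solid shaft τ_max = 16T/(πd³), so d = (16T/(π τ_allow))^(1/3) = (16·2660/(π·7.53×10^7))^(1/3) = 0.05645 m.

56.5 mm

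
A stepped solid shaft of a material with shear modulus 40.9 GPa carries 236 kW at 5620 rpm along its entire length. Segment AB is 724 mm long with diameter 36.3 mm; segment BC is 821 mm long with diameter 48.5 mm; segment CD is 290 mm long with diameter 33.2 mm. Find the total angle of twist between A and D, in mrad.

80.3 mrad

ω = 2π·5620/60 = 588.5 rad/s, so T = P/ω = 236×10³ / 588.5 = 401.0 N·m.
J_AB = π(0.0363)⁴/32 = 1.70×10^-7 m⁴; J_BC = π(0.0485)⁴/32 = 5.43×10^-7 m⁴; J_CD = π(0.0332)⁴/32 = 1.19×10^-7 m⁴.
θ = (T/G)·Σ L_i/J_i = (401.0/40.9×10⁹)·(0.724/1.70×10^-7 + 0.821/5.43×10^-7 + 0.290/1.19×10^-7) = 0.08030 rad.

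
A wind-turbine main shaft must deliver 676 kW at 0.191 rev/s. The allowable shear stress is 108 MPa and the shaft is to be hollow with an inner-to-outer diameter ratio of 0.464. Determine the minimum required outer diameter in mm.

303 mm

ω = 2π·0.191 = 1.200 rad/s, so T = P/ω = 676×10³ / 1.200 = 563300 N·m.
For a hollow shaft with d_i/d_o = 0.464: τ_max = 16T/(π d_o³ (1−k⁴)), so d_o = [16T/(π τ_allow (1−k⁴))]^(1/3) = [16·563300/(π·1.08×10^8·0.9536)]^(1/3) = 0.3031 m.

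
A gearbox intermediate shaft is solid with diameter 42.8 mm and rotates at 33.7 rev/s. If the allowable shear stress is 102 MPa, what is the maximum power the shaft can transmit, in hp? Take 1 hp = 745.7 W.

J = πd⁴/32 = π(0.0428)⁴/32 = 3.294×10^-7 m⁴.
T_max = τ_allow·J/r = 1.02×10^8 × 3.294×10^-7 / 0.0214 = 1570 N·m.
ω = 2π·33.7 = 211.7 rad/s, so P_max = T_max·ω = 3.325×10^5 W.

446 hp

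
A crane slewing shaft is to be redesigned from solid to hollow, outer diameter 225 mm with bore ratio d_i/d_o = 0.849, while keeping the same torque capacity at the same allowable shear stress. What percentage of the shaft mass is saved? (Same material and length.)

54.5 %

Equal τ_max and T ⇒ the solid shaft needs d_s³ = d_o³(1−k⁴), so d_s = 225·(1−0.849⁴)^(1/3) = 176.2 mm.
Area ratio A_h/A_s = d_o²(1−k²)/d_s² = (1−k²)/(1−k⁴)^(2/3) = 0.4551.
Mass saving = 1 − 0.4551 = 54.5 %.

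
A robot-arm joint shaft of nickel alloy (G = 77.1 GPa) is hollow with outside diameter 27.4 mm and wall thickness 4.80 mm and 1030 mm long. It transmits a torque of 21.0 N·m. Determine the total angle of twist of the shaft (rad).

J = π(d_o⁴ − d_i⁴)/32 = π(0.0274⁴ − 0.0178⁴)/32 = 4.548×10^-8 m⁴.
θ = T·L/(G·J) = 21.00 × 1.03 / (77.1×10⁹ × 4.548×10^-8) = 6.169×10^-3 rad.

0.00617 rad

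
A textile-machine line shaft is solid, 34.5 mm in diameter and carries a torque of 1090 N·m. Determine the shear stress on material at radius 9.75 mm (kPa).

J = πd⁴/32 = π(0.0345)⁴/32 = 1.391×10^-7 m⁴.
Shear stress varies linearly with radius: τ = T·r/J = 1090 × 0.00975 / 1.391×10^-7 = 7.641×10^7 Pa.

76400 kPa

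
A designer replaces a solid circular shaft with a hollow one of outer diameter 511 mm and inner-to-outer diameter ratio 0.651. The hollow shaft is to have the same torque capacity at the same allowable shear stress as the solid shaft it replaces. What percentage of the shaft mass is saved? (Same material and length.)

34.3 %

Equal τ_max and T ⇒ the solid shaft needs d_s³ = d_o³(1−k⁴), so d_s = 511·(1−0.651⁴)^(1/3) = 478.4 mm.
Area ratio A_h/A_s = d_o²(1−k²)/d_s² = (1−k²)/(1−k⁴)^(2/3) = 0.6575.
Mass saving = 1 − 0.6575 = 34.3 %.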